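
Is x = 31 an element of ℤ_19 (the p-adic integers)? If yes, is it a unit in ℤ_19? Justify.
x ∈ ℤ_19^× (unit); v_19(x) = 0

ℤ_19 = {x ∈ ℚ_19 : v_19(x) ≥ 0} and ℤ_19^× = {x ∈ ℤ_19 : v_19(x) = 0}. Here v_19(31) = v_19(num) − v_19(den) = 0; compare against these criteria.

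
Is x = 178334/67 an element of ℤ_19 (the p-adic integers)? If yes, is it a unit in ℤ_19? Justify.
x ∈ ℤ_19 but not a unit; v_19(x) = 3 > 0

ℤ_19 = {x ∈ ℚ_19 : v_19(x) ≥ 0} and ℤ_19^× = {x ∈ ℤ_19 : v_19(x) = 0}. Here v_19(178334/67) = v_19(num) − v_19(den) = 3; compare against these criteria.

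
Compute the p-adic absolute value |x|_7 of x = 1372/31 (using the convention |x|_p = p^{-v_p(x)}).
|1372/31|_7 = 1/343

Step 1 — compute v_7(x) by factoring powers of 7 out of the numerator and denominator: v_7(1372/31) = 3. Step 2 — apply |x|_p = p^{-v_p(x)} = 7^{-3} = 1/343.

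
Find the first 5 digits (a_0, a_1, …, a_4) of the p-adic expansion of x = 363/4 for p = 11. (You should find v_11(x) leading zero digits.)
(a_0, …, a_4) = (0, 0, 9, 2, 8)

v_11(363/4) = 2, so a_0 = ... = a_1 = 0. Factor out: x = 11^2 · u with u = 3/4 a unit in ℤ_11. Expand u iteratively via a_{v+i} = u_i mod 11, u_{i+1} = (u_i − a_{v+i})/11:
  u_0 = 3/4;  a_2 = 9;  u_1 = (u_0 − 9)/11 = -3/4
  u_1 = -3/4;  a_3 = 2;  u_2 = (u_1 − 2)/11 = -1/4
  u_2 = -1/4;  a_4 = 8;  u_3 = (u_2 − 8)/11 = -3/4
Digits: (0, 0, 9, 2, 8).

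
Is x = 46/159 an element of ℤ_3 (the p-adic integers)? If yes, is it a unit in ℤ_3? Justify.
x ∉ ℤ_3 (v_3(x) = -1 < 0)

ℤ_3 = {x ∈ ℚ_3 : v_3(x) ≥ 0} and ℤ_3^× = {x ∈ ℤ_3 : v_3(x) = 0}. Here v_3(46/159) = v_3(num) − v_3(den) = -1; compare against these criteria.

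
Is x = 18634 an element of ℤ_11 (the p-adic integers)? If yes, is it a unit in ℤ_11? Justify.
x ∈ ℤ_11 but not a unit; v_11(x) = 3 > 0

ℤ_11 = {x ∈ ℚ_11 : v_11(x) ≥ 0} and ℤ_11^× = {x ∈ ℤ_11 : v_11(x) = 0}. Here v_11(18634) = v_11(num) − v_11(den) = 3; compare against these criteria.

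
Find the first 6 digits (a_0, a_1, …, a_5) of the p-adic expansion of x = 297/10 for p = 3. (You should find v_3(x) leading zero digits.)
(a_0, …, a_5) = (0, 0, 0, 2, 0, 2)

v_3(297/10) = 3, so a_0 = ... = a_2 = 0. Factor out: x = 3^3 · u with u = 11/10 a unit in ℤ_3. Expand u iteratively via a_{v+i} = u_i mod 3, u_{i+1} = (u_i − a_{v+i})/3:
  u_0 = 11/10;  a_3 = 2;  u_1 = (u_0 − 2)/3 = -3/10
  u_1 = -3/10;  a_4 = 0;  u_2 = (u_1 − 0)/3 = -1/10
  u_2 = -1/10;  a_5 = 2;  u_3 = (u_2 − 2)/3 = -7/10
Digits: (0, 0, 0, 2, 0, 2).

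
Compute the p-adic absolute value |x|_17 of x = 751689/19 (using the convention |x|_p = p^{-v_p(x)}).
|751689/19|_17 = 1/83521

Step 1 — compute v_17(x) by factoring powers of 17 out of the numerator and denominator: v_17(751689/19) = 4. Step 2 — apply |x|_p = p^{-v_p(x)} = 17^{-4} = 1/83521.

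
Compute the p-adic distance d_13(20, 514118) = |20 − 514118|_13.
d_13(20, 514118) = 1/28561

Step 1 — x − y = 20 − 514118 = -514098. Step 2 — v_13(-514098) = 4 (factor: -514098 = −(13^4 · 18); the sign does not affect v_p). Step 3 — |x − y|_13 = 13^{-4} = 1/28561.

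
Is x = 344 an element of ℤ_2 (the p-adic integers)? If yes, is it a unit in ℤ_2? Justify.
x ∈ ℤ_2 but not a unit; v_2(x) = 3 > 0

ℤ_2 = {x ∈ ℚ_2 : v_2(x) ≥ 0} and ℤ_2^× = {x ∈ ℤ_2 : v_2(x) = 0}. Here v_2(344) = v_2(num) − v_2(den) = 3; compare against these criteria.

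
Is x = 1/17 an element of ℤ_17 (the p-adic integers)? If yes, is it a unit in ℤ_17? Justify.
x ∉ ℤ_17 (v_17(x) = -1 < 0)

ℤ_17 = {x ∈ ℚ_17 : v_17(x) ≥ 0} and ℤ_17^× = {x ∈ ℤ_17 : v_17(x) = 0}. Here v_17(1/17) = v_17(num) − v_17(den) = -1; compare against these criteria.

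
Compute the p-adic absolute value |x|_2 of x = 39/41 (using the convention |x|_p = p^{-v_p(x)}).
|39/41|_2 = 1

Step 1 — compute v_2(x) by factoring powers of 2 out of the numerator and denominator: v_2(39/41) = 0. Step 2 — apply |x|_p = p^{-v_p(x)} = 2^{0} = 1.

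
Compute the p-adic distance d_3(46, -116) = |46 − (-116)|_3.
d_3(46, -116) = 1/81

Step 1 — x − y = 46 − (-116) = 162. Step 2 — v_3(162) = 4 (factor: 162 = (3^4 · 2); the sign does not affect v_p). Step 3 — |x − y|_3 = 3^{-4} = 1/81.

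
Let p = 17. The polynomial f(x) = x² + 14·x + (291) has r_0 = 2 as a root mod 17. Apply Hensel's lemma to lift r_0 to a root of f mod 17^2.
r_1 = 257 (mod 289)

Hensel: r_{i+1} = r_i − f(r_i)·(f′(r_i))^{-1} mod 17^{i+2}, f′(x) = 2x + 14. Iterate:
  r_0 = 2 (mod 17)
  r_1 = 257 (mod 289)
Final: r = 257 satisfies f(r) ≡ 0 mod 17^2.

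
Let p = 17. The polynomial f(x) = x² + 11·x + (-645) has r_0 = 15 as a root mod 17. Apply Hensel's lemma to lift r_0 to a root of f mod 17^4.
r_3 = 43773 (mod 83521)

Hensel: r_{i+1} = r_i − f(r_i)·(f′(r_i))^{-1} mod 17^{i+2}, f′(x) = 2x + 11. Iterate:
  r_0 = 15 (mod 17)
  r_1 = 134 (mod 289)
  r_2 = 4469 (mod 4913)
  r_3 = 43773 (mod 83521)
Final: r = 43773 satisfies f(r) ≡ 0 mod 17^4.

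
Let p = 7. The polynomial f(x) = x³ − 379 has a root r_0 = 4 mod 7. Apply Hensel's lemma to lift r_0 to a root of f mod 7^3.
r_2 = 179 (mod 343)

Hensel: r_{i+1} = r_i − f(r_i)/f′(r_i) mod 7^{i+2}, where f′(x) = 3x². Iterate:
  r_0 = 4 (mod 7)
  r_1 = 32 (mod 49)
  r_2 = 179 (mod 343)
Final: r = 179 with f(r) ≡ 0 mod 7^3.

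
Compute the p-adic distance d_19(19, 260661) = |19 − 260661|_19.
d_19(19, 260661) = 1/130321

Step 1 — x − y = 19 − 260661 = -260642. Step 2 — v_19(-260642) = 4 (factor: -260642 = −(19^4 · 2); the sign does not affect v_p). Step 3 — |x − y|_19 = 19^{-4} = 1/130321.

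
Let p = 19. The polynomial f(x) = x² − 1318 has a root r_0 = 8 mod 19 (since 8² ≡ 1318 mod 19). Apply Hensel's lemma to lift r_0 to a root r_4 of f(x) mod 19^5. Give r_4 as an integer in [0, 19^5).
r_4 = 1769934 (mod 2476099)

Hensel's recurrence: r_{i+1} = r_i − f(r_i)·(f′(r_i))^{-1} mod 19^{i+2}, with f′(x) = 2x. Iterate:
  r_0 = 8 (mod 19)
  r_1 = 312 (mod 361)
  r_2 = 312 (mod 6859)
  r_3 = 75761 (mod 130321)
  r_4 = 1769934 (mod 2476099)
Final: r_4 = 1769934, and one checks f(r_4) ≡ 0 mod 19^5.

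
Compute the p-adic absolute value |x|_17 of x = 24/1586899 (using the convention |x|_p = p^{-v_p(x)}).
|24/1586899|_17 = 83521

Step 1 — compute v_17(x) by factoring powers of 17 out of the numerator and denominator: v_17(24/1586899) = -4. Step 2 — apply |x|_p = p^{-v_p(x)} = 17^{4} = 83521.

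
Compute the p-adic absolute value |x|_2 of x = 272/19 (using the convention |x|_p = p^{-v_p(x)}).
|272/19|_2 = 1/16

Step 1 — compute v_2(x) by factoring powers of 2 out of the numerator and denominator: v_2(272/19) = 4. Step 2 — apply |x|_p = p^{-v_p(x)} = 2^{-4} = 1/16.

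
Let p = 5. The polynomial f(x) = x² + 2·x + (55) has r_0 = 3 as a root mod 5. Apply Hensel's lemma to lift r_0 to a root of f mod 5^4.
r_3 = 138 (mod 625)

Hensel: r_{i+1} = r_i − f(r_i)·(f′(r_i))^{-1} mod 5^{i+2}, f′(x) = 2x + 2. Iterate:
  r_0 = 3 (mod 5)
  r_1 = 13 (mod 25)
  r_2 = 13 (mod 125)
  r_3 = 138 (mod 625)
Final: r = 138 satisfies f(r) ≡ 0 mod 5^4.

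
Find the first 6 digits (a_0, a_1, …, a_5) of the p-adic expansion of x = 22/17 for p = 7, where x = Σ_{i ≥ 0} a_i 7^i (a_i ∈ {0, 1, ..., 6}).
(a_0, …, a_5) = (5, 4, 1, 1, 6, 2)

v_7(22/17) = 0 (numerator and denominator both coprime to 7), so x ∈ ℤ_7^×. Compute digits iteratively via a_i = x_i mod 7, x_{i+1} = (x_i − a_i)/7, with x_0 = x:
  x_0 = 22/17;  a_0 = 5;  x_1 = (x_0 − 5)/7 = -9/17
  x_1 = -9/17;  a_1 = 4;  x_2 = (x_1 − 4)/7 = -11/17
  x_2 = -11/17;  a_2 = 1;  x_3 = (x_2 − 1)/7 = -4/17
  x_3 = -4/17;  a_3 = 1;  x_4 = (x_3 − 1)/7 = -3/17
  x_4 = -3/17;  a_4 = 6;  x_5 = (x_4 − 6)/7 = -15/17
  x_5 = -15/17;  a_5 = 2;  x_6 = (x_5 − 2)/7 = -7/17
Digits: (5, 4, 1, 1, 6, 2).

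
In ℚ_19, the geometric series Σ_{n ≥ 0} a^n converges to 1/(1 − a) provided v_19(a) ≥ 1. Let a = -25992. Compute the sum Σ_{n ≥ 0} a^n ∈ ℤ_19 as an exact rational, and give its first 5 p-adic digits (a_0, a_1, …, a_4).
Σ a^n = 1/(1 − a) = 1/25993;  first 5 digits = (1, 0, 4, 15, 15)

v_19(a) = 2 ≥ 1, so the series converges in ℤ_19 to 1/(1 − a) = 1/(1 − (-25992)) = 1/25993. Expand this rational in ℤ_19: compute digits iteratively via d_i = x_i mod 19, x_{i+1} = (x_i − d_i)/19. The first 5 digits are (1, 0, 4, 15, 15).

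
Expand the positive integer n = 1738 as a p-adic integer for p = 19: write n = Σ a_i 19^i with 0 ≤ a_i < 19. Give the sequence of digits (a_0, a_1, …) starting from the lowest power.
(a_0, a_1, …) = (9, 15, 4)

Repeated division by 19 gives the digits low-to-high: 1738 = 9 + 15·19^1 + 4·19^2. Digit sequence: (9, 15, 4).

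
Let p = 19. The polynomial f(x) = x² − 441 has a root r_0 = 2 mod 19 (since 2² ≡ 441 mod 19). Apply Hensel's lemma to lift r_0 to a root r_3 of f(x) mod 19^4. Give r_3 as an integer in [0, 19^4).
r_3 = 21 (mod 130321)

Hensel's recurrence: r_{i+1} = r_i − f(r_i)·(f′(r_i))^{-1} mod 19^{i+2}, with f′(x) = 2x. Iterate:
  r_0 = 2 (mod 19)
  r_1 = 21 (mod 361)
  r_2 = 21 (mod 6859)
  r_3 = 21 (mod 130321)
Final: r_3 = 21, and one checks f(r_3) ≡ 0 mod 19^4.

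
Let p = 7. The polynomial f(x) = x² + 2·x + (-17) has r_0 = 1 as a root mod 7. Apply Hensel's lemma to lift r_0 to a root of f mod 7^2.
r_1 = 29 (mod 49)

Hensel: r_{i+1} = r_i − f(r_i)·(f′(r_i))^{-1} mod 7^{i+2}, f′(x) = 2x + 2. Iterate:
  r_0 = 1 (mod 7)
  r_1 = 29 (mod 49)
Final: r = 29 satisfies f(r) ≡ 0 mod 7^2.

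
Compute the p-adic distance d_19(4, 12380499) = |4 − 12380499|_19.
d_19(4, 12380499) = 1/2476099

Step 1 — x − y = 4 − 12380499 = -12380495. Step 2 — v_19(-12380495) = 5 (factor: -12380495 = −(19^5 · 5); the sign does not affect v_p). Step 3 — |x − y|_19 = 19^{-5} = 1/2476099.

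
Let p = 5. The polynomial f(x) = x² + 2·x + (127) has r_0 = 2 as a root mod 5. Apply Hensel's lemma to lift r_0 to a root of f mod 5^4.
r_3 = 317 (mod 625)

Hensel: r_{i+1} = r_i − f(r_i)·(f′(r_i))^{-1} mod 5^{i+2}, f′(x) = 2x + 2. Iterate:
  r_0 = 2 (mod 5)
  r_1 = 17 (mod 25)
  r_2 = 67 (mod 125)
  r_3 = 317 (mod 625)
Final: r = 317 satisfies f(r) ≡ 0 mod 5^4.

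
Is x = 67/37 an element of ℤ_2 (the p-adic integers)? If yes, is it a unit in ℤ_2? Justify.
x ∈ ℤ_2^× (unit); v_2(x) = 0

ℤ_2 = {x ∈ ℚ_2 : v_2(x) ≥ 0} and ℤ_2^× = {x ∈ ℤ_2 : v_2(x) = 0}. Here v_2(67/37) = v_2(num) − v_2(den) = 0; compare against these criteria.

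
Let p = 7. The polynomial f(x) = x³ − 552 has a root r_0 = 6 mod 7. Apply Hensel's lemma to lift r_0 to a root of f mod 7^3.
r_2 = 167 (mod 343)

Hensel: r_{i+1} = r_i − f(r_i)/f′(r_i) mod 7^{i+2}, where f′(x) = 3x². Iterate:
  r_0 = 6 (mod 7)
  r_1 = 20 (mod 49)
  r_2 = 167 (mod 343)
Final: r = 167 with f(r) ≡ 0 mod 7^3.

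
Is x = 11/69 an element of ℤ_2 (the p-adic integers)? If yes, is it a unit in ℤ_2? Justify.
x ∈ ℤ_2^× (unit); v_2(x) = 0

ℤ_2 = {x ∈ ℚ_2 : v_2(x) ≥ 0} and ℤ_2^× = {x ∈ ℤ_2 : v_2(x) = 0}. Here v_2(11/69) = v_2(num) − v_2(den) = 0; compare against these criteria.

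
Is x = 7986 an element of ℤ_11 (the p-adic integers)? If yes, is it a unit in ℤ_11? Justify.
x ∈ ℤ_11 but not a unit; v_11(x) = 3 > 0

ℤ_11 = {x ∈ ℚ_11 : v_11(x) ≥ 0} and ℤ_11^× = {x ∈ ℤ_11 : v_11(x) = 0}. Here v_11(7986) = v_11(num) − v_11(den) = 3; compare against these criteria.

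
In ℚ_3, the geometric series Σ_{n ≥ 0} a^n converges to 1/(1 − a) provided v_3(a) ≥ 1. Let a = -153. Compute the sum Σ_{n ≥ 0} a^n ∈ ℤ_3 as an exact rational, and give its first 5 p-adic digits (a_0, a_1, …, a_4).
Σ a^n = 1/(1 − a) = 1/154;  first 5 digits = (1, 0, 1, 0, 2)

v_3(a) = 2 ≥ 1, so the series converges in ℤ_3 to 1/(1 − a) = 1/(1 − (-153)) = 1/154. Expand this rational in ℤ_3: compute digits iteratively via d_i = x_i mod 3, x_{i+1} = (x_i − d_i)/3. The first 5 digits are (1, 0, 1, 0, 2).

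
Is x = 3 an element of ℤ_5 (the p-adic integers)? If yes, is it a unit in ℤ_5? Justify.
x ∈ ℤ_5^× (unit); v_5(x) = 0

ℤ_5 = {x ∈ ℚ_5 : v_5(x) ≥ 0} and ℤ_5^× = {x ∈ ℤ_5 : v_5(x) = 0}. Here v_5(3) = v_5(num) − v_5(den) = 0; compare against these criteria.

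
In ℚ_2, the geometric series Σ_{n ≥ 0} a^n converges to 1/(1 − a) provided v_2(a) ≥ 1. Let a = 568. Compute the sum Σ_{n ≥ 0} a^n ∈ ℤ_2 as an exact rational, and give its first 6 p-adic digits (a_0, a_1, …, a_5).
Σ a^n = 1/(1 − a) = -1/567;  first 6 digits = (1, 0, 0, 1, 1, 1)

v_2(a) = 3 ≥ 1, so the series converges in ℤ_2 to 1/(1 − a) = 1/(1 − 568) = -1/567. Expand this rational in ℤ_2: compute digits iteratively via d_i = x_i mod 2, x_{i+1} = (x_i − d_i)/2. The first 6 digits are (1, 0, 0, 1, 1, 1).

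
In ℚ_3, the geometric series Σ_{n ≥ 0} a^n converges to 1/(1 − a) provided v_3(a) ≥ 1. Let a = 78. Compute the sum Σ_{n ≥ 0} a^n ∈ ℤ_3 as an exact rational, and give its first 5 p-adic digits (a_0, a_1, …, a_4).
Σ a^n = 1/(1 − a) = -1/77;  first 5 digits = (1, 2, 0, 2, 1)

v_3(a) = 1 ≥ 1, so the series converges in ℤ_3 to 1/(1 − a) = 1/(1 − 78) = -1/77. Expand this rational in ℤ_3: compute digits iteratively via d_i = x_i mod 3, x_{i+1} = (x_i − d_i)/3. The first 5 digits are (1, 2, 0, 2, 1).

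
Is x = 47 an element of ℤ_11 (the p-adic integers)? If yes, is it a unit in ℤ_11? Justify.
x ∈ ℤ_11^× (unit); v_11(x) = 0

ℤ_11 = {x ∈ ℚ_11 : v_11(x) ≥ 0} and ℤ_11^× = {x ∈ ℤ_11 : v_11(x) = 0}. Here v_11(47) = v_11(num) − v_11(den) = 0; compare against these criteria.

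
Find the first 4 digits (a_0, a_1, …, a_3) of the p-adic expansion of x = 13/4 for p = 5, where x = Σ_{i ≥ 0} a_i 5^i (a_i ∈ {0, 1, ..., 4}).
(a_0, …, a_3) = (2, 4, 3, 3)

v_5(13/4) = 0 (numerator and denominator both coprime to 5), so x ∈ ℤ_5^×. Compute digits iteratively via a_i = x_i mod 5, x_{i+1} = (x_i − a_i)/5, with x_0 = x:
  x_0 = 13/4;  a_0 = 2;  x_1 = (x_0 − 2)/5 = 1/4
  x_1 = 1/4;  a_1 = 4;  x_2 = (x_1 − 4)/5 = -3/4
  x_2 = -3/4;  a_2 = 3;  x_3 = (x_2 − 3)/5 = -3/4
  x_3 = -3/4;  a_3 = 3;  x_4 = (x_3 − 3)/5 = -3/4
Digits: (2, 4, 3, 3).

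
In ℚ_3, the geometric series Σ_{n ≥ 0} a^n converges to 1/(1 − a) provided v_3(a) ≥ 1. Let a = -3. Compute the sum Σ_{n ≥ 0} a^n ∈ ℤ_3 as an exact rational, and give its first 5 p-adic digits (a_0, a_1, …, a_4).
Σ a^n = 1/(1 − a) = 1/4;  first 5 digits = (1, 2, 0, 2, 0)

v_3(a) = 1 ≥ 1, so the series converges in ℤ_3 to 1/(1 − a) = 1/(1 − (-3)) = 1/4. Expand this rational in ℤ_3: compute digits iteratively via d_i = x_i mod 3, x_{i+1} = (x_i − d_i)/3. The first 5 digits are (1, 2, 0, 2, 0).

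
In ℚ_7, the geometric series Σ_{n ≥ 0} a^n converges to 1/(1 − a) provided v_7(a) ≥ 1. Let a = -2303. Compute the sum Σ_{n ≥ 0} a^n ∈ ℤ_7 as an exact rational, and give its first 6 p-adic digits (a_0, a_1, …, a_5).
Σ a^n = 1/(1 − a) = 1/2304;  first 6 digits = (1, 0, 2, 0, 3, 0)

v_7(a) = 2 ≥ 1, so the series converges in ℤ_7 to 1/(1 − a) = 1/(1 − (-2303)) = 1/2304. Expand this rational in ℤ_7: compute digits iteratively via d_i = x_i mod 7, x_{i+1} = (x_i − d_i)/7. The first 6 digits are (1, 0, 2, 0, 3, 0).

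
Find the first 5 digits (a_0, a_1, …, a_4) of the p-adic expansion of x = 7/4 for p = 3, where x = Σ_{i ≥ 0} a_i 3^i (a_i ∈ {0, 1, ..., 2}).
(a_0, …, a_4) = (1, 1, 2, 0, 2)

v_3(7/4) = 0 (numerator and denominator both coprime to 3), so x ∈ ℤ_3^×. Compute digits iteratively via a_i = x_i mod 3, x_{i+1} = (x_i − a_i)/3, with x_0 = x:
  x_0 = 7/4;  a_0 = 1;  x_1 = (x_0 − 1)/3 = 1/4
  x_1 = 1/4;  a_1 = 1;  x_2 = (x_1 − 1)/3 = -1/4
  x_2 = -1/4;  a_2 = 2;  x_3 = (x_2 − 2)/3 = -3/4
  x_3 = -3/4;  a_3 = 0;  x_4 = (x_3 − 0)/3 = -1/4
  x_4 = -1/4;  a_4 = 2;  x_5 = (x_4 − 2)/3 = -3/4
Digits: (1, 1, 2, 0, 2).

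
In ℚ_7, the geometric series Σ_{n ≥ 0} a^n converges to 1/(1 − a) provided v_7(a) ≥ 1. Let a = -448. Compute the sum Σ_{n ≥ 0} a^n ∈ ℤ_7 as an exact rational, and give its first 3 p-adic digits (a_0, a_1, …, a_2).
Σ a^n = 1/(1 − a) = 1/449;  first 3 digits = (1, 6, 5)

v_7(a) = 1 ≥ 1, so the series converges in ℤ_7 to 1/(1 − a) = 1/(1 − (-448)) = 1/449. Expand this rational in ℤ_7: compute digits iteratively via d_i = x_i mod 7, x_{i+1} = (x_i − d_i)/7. The first 3 digits are (1, 6, 5).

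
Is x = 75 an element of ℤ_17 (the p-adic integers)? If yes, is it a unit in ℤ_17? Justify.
x ∈ ℤ_17^× (unit); v_17(x) = 0

ℤ_17 = {x ∈ ℚ_17 : v_17(x) ≥ 0} and ℤ_17^× = {x ∈ ℤ_17 : v_17(x) = 0}. Here v_17(75) = v_17(num) − v_17(den) = 0; compare against these criteria.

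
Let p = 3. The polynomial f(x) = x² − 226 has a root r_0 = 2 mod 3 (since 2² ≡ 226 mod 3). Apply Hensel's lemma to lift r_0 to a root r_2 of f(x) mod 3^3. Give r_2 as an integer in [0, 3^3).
r_2 = 8 (mod 27)

Hensel's recurrence: r_{i+1} = r_i − f(r_i)·(f′(r_i))^{-1} mod 3^{i+2}, with f′(x) = 2x. Iterate:
  r_0 = 2 (mod 3)
  r_1 = 8 (mod 9)
  r_2 = 8 (mod 27)
Final: r_2 = 8, and one checks f(r_2) ≡ 0 mod 3^3.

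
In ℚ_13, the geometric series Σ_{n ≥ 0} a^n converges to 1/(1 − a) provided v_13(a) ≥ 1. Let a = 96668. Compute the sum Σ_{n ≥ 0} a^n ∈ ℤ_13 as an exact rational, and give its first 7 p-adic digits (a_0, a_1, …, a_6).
Σ a^n = 1/(1 − a) = -1/96667;  first 7 digits = (1, 0, 0, 5, 3, 0, 12)

v_13(a) = 3 ≥ 1, so the series converges in ℤ_13 to 1/(1 − a) = 1/(1 − 96668) = -1/96667. Expand this rational in ℤ_13: compute digits iteratively via d_i = x_i mod 13, x_{i+1} = (x_i − d_i)/13. The first 7 digits are (1, 0, 0, 5, 3, 0, 12).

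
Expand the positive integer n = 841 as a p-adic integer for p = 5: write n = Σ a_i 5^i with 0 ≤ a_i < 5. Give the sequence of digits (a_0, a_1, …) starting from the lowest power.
(a_0, a_1, …) = (1, 3, 3, 1, 1)

Repeated division by 5 gives the digits low-to-high: 841 = 1 + 3·5^1 + 3·5^2 + 1·5^3 + 1·5^4. Digit sequence: (1, 3, 3, 1, 1).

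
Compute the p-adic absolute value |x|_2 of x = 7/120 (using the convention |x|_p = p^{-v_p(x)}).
|7/120|_2 = 8

Step 1 — compute v_2(x) by factoring powers of 2 out of the numerator and denominator: v_2(7/120) = -3. Step 2 — apply |x|_p = p^{-v_p(x)} = 2^{3} = 8.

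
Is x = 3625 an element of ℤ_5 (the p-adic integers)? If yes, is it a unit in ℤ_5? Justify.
x ∈ ℤ_5 but not a unit; v_5(x) = 3 > 0

ℤ_5 = {x ∈ ℚ_5 : v_5(x) ≥ 0} and ℤ_5^× = {x ∈ ℤ_5 : v_5(x) = 0}. Here v_5(3625) = v_5(num) − v_5(den) = 3; compare against these criteria.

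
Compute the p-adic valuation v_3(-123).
v_3(-123) = 1

v_3(n) is the largest exponent k such that 3^k divides n. Factor out: -123 = -3^1 · 41. (Sign doesn't affect v_p.) So v_3(-123) = 1.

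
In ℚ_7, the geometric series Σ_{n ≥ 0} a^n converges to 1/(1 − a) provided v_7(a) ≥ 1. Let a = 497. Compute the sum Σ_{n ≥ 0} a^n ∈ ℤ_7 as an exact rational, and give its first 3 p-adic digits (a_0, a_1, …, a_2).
Σ a^n = 1/(1 − a) = -1/496;  first 3 digits = (1, 1, 4)

v_7(a) = 1 ≥ 1, so the series converges in ℤ_7 to 1/(1 − a) = 1/(1 − 497) = -1/496. Expand this rational in ℤ_7: compute digits iteratively via d_i = x_i mod 7, x_{i+1} = (x_i − d_i)/7. The first 3 digits are (1, 1, 4).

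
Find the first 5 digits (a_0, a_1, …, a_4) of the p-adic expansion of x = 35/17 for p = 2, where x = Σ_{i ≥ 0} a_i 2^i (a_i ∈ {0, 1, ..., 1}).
(a_0, …, a_4) = (1, 1, 0, 0, 1)

v_2(35/17) = 0 (numerator and denominator both coprime to 2), so x ∈ ℤ_2^×. Compute digits iteratively via a_i = x_i mod 2, x_{i+1} = (x_i − a_i)/2, with x_0 = x:
  x_0 = 35/17;  a_0 = 1;  x_1 = (x_0 − 1)/2 = 9/17
  x_1 = 9/17;  a_1 = 1;  x_2 = (x_1 − 1)/2 = -4/17
  x_2 = -4/17;  a_2 = 0;  x_3 = (x_2 − 0)/2 = -2/17
  x_3 = -2/17;  a_3 = 0;  x_4 = (x_3 − 0)/2 = -1/17
  x_4 = -1/17;  a_4 = 1;  x_5 = (x_4 − 1)/2 = -9/17
Digits: (1, 1, 0, 0, 1).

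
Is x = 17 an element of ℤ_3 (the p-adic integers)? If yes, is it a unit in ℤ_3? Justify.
x ∈ ℤ_3^× (unit); v_3(x) = 0

ℤ_3 = {x ∈ ℚ_3 : v_3(x) ≥ 0} and ℤ_3^× = {x ∈ ℤ_3 : v_3(x) = 0}. Here v_3(17) = v_3(num) − v_3(den) = 0; compare against these criteria.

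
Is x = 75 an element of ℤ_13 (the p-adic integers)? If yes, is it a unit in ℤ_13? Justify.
x ∈ ℤ_13^× (unit); v_13(x) = 0

ℤ_13 = {x ∈ ℚ_13 : v_13(x) ≥ 0} and ℤ_13^× = {x ∈ ℤ_13 : v_13(x) = 0}. Here v_13(75) = v_13(num) − v_13(den) = 0; compare against these criteria.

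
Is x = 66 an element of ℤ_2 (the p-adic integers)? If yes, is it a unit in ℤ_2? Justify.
x ∈ ℤ_2 but not a unit; v_2(x) = 1 > 0

ℤ_2 = {x ∈ ℚ_2 : v_2(x) ≥ 0} and ℤ_2^× = {x ∈ ℤ_2 : v_2(x) = 0}. Here v_2(66) = v_2(num) − v_2(den) = 1; compare against these criteria.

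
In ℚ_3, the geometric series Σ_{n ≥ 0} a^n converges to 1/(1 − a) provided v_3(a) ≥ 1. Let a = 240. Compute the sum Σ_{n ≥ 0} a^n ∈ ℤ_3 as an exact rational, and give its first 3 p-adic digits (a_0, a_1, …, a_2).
Σ a^n = 1/(1 − a) = -1/239;  first 3 digits = (1, 2, 0)

v_3(a) = 1 ≥ 1, so the series converges in ℤ_3 to 1/(1 − a) = 1/(1 − 240) = -1/239. Expand this rational in ℤ_3: compute digits iteratively via d_i = x_i mod 3, x_{i+1} = (x_i − d_i)/3. The first 3 digits are (1, 2, 0).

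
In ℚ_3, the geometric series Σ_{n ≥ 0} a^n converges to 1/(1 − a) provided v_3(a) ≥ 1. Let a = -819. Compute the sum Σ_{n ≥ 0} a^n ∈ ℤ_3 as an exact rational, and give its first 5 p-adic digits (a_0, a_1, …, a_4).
Σ a^n = 1/(1 − a) = 1/820;  first 5 digits = (1, 0, 2, 2, 2)

v_3(a) = 2 ≥ 1, so the series converges in ℤ_3 to 1/(1 − a) = 1/(1 − (-819)) = 1/820. Expand this rational in ℤ_3: compute digits iteratively via d_i = x_i mod 3, x_{i+1} = (x_i − d_i)/3. The first 5 digits are (1, 0, 2, 2, 2).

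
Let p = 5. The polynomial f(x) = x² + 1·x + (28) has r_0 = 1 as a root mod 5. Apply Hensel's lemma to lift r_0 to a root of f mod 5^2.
r_1 = 16 (mod 25)

Hensel: r_{i+1} = r_i − f(r_i)·(f′(r_i))^{-1} mod 5^{i+2}, f′(x) = 2x + 1. Iterate:
  r_0 = 1 (mod 5)
  r_1 = 16 (mod 25)
Final: r = 16 satisfies f(r) ≡ 0 mod 5^2.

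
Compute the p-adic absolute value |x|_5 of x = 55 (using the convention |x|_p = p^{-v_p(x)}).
|55|_5 = 1/5

Step 1 — compute v_5(x) by factoring powers of 5 out of the numerator and denominator: v_5(55) = 1. Step 2 — apply |x|_p = p^{-v_p(x)} = 5^{-1} = 1/5.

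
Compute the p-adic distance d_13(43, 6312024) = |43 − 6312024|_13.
d_13(43, 6312024) = 1/371293

Step 1 — x − y = 43 − 6312024 = -6311981. Step 2 — v_13(-6311981) = 5 (factor: -6311981 = −(13^5 · 17); the sign does not affect v_p). Step 3 — |x − y|_13 = 13^{-5} = 1/371293.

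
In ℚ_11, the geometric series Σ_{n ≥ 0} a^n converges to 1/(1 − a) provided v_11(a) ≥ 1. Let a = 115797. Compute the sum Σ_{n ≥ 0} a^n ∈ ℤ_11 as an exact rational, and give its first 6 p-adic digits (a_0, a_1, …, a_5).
Σ a^n = 1/(1 − a) = -1/115796;  first 6 digits = (1, 0, 0, 10, 7, 0)

v_11(a) = 3 ≥ 1, so the series converges in ℤ_11 to 1/(1 − a) = 1/(1 − 115797) = -1/115796. Expand this rational in ℤ_11: compute digits iteratively via d_i = x_i mod 11, x_{i+1} = (x_i − d_i)/11. The first 6 digits are (1, 0, 0, 10, 7, 0).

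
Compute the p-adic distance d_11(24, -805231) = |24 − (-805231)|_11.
d_11(24, -805231) = 1/161051

Step 1 — x − y = 24 − (-805231) = 805255. Step 2 — v_11(805255) = 5 (factor: 805255 = (11^5 · 5); the sign does not affect v_p). Step 3 — |x − y|_11 = 11^{-5} = 1/161051.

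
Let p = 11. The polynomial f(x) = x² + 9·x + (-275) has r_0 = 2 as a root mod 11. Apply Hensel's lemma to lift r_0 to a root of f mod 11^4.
r_3 = 10232 (mod 14641)

Hensel: r_{i+1} = r_i − f(r_i)·(f′(r_i))^{-1} mod 11^{i+2}, f′(x) = 2x + 9. Iterate:
  r_0 = 2 (mod 11)
  r_1 = 68 (mod 121)
  r_2 = 915 (mod 1331)
  r_3 = 10232 (mod 14641)
Final: r = 10232 satisfies f(r) ≡ 0 mod 11^4.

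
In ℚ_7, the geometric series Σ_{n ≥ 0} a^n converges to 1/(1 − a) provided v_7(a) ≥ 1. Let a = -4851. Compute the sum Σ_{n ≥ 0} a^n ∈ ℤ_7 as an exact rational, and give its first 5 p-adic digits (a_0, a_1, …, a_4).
Σ a^n = 1/(1 − a) = 1/4852;  first 5 digits = (1, 0, 6, 6, 5)

v_7(a) = 2 ≥ 1, so the series converges in ℤ_7 to 1/(1 − a) = 1/(1 − (-4851)) = 1/4852. Expand this rational in ℤ_7: compute digits iteratively via d_i = x_i mod 7, x_{i+1} = (x_i − d_i)/7. The first 5 digits are (1, 0, 6, 6, 5).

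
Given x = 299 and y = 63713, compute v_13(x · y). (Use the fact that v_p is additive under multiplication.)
v_13(19050187) = 4

v_p(x) = 1 (factor: 299 = 13^1 · 23); v_p(y) = 3 (factor: 63713 = 13^3 · 29). Additivity: v_p(xy) = v_p(x) + v_p(y) = 1 + 3 = 4. (Direct check: xy = 19050187 = 13^4 · (667).)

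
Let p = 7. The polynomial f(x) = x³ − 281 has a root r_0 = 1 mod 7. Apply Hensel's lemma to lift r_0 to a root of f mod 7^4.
r_3 = 225 (mod 2401)

Hensel: r_{i+1} = r_i − f(r_i)/f′(r_i) mod 7^{i+2}, where f′(x) = 3x². Iterate:
  r_0 = 1 (mod 7)
  r_1 = 29 (mod 49)
  r_2 = 225 (mod 343)
  r_3 = 225 (mod 2401)
Final: r = 225 with f(r) ≡ 0 mod 7^4.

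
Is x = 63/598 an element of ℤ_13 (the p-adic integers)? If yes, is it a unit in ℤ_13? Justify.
x ∉ ℤ_13 (v_13(x) = -1 < 0)

ℤ_13 = {x ∈ ℚ_13 : v_13(x) ≥ 0} and ℤ_13^× = {x ∈ ℤ_13 : v_13(x) = 0}. Here v_13(63/598) = v_13(num) − v_13(den) = -1; compare against these criteria.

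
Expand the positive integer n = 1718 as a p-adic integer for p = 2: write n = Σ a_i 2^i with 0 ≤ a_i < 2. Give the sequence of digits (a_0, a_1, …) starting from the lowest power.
(a_0, a_1, …) = (0, 1, 1, 0, 1, 1, 0, 1, 0, 1, 1)

Repeated division by 2 gives the digits low-to-high: 1718 = 1·2^1 + 1·2^2 + 1·2^4 + 1·2^5 + 1·2^7 + 1·2^9 + 1·2^10. Digit sequence: (0, 1, 1, 0, 1, 1, 0, 1, 0, 1, 1).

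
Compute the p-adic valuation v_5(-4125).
v_5(-4125) = 3

v_5(n) is the largest exponent k such that 5^k divides n. Factor out: -4125 = -5^3 · 33. (Sign doesn't affect v_p.) So v_5(-4125) = 3.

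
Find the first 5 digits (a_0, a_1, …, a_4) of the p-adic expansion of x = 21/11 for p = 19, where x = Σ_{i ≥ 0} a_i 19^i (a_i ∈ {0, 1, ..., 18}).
(a_0, …, a_4) = (14, 8, 3, 5, 17)

v_19(21/11) = 0 (numerator and denominator both coprime to 19), so x ∈ ℤ_19^×. Compute digits iteratively via a_i = x_i mod 19, x_{i+1} = (x_i − a_i)/19, with x_0 = x:
  x_0 = 21/11;  a_0 = 14;  x_1 = (x_0 − 14)/19 = -7/11
  x_1 = -7/11;  a_1 = 8;  x_2 = (x_1 − 8)/19 = -5/11
  x_2 = -5/11;  a_2 = 3;  x_3 = (x_2 − 3)/19 = -2/11
  x_3 = -2/11;  a_3 = 5;  x_4 = (x_3 − 5)/19 = -3/11
  x_4 = -3/11;  a_4 = 17;  x_5 = (x_4 − 17)/19 = -10/11
Digits: (14, 8, 3, 5, 17).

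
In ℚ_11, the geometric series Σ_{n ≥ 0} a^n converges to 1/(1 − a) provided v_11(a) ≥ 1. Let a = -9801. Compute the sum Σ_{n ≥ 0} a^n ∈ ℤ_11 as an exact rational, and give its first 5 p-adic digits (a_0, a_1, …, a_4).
Σ a^n = 1/(1 − a) = 1/9802;  first 5 digits = (1, 0, 7, 3, 4)

v_11(a) = 2 ≥ 1, so the series converges in ℤ_11 to 1/(1 − a) = 1/(1 − (-9801)) = 1/9802. Expand this rational in ℤ_11: compute digits iteratively via d_i = x_i mod 11, x_{i+1} = (x_i − d_i)/11. The first 5 digits are (1, 0, 7, 3, 4).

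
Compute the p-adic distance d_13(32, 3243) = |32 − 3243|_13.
d_13(32, 3243) = 1/169

Step 1 — x − y = 32 − 3243 = -3211. Step 2 — v_13(-3211) = 2 (factor: -3211 = −(13^2 · 19); the sign does not affect v_p). Step 3 — |x − y|_13 = 13^{-2} = 1/169.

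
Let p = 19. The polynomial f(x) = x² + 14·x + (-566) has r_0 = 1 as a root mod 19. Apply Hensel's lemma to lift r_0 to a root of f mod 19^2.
r_1 = 58 (mod 361)

Hensel: r_{i+1} = r_i − f(r_i)·(f′(r_i))^{-1} mod 19^{i+2}, f′(x) = 2x + 14. Iterate:
  r_0 = 1 (mod 19)
  r_1 = 58 (mod 361)
Final: r = 58 satisfies f(r) ≡ 0 mod 19^2.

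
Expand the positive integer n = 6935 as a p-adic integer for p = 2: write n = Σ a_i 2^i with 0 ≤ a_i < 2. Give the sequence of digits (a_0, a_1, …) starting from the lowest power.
(a_0, a_1, …) = (1, 1, 1, 0, 1, 0, 0, 0, 1, 1, 0, 1, 1)

Repeated division by 2 gives the digits low-to-high: 6935 = 1 + 1·2^1 + 1·2^2 + 1·2^4 + 1·2^8 + 1·2^9 + 1·2^11 + 1·2^12. Digit sequence: (1, 1, 1, 0, 1, 0, 0, 0, 1, 1, 0, 1, 1).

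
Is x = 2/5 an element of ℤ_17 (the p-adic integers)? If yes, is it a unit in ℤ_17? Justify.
x ∈ ℤ_17^× (unit); v_17(x) = 0

ℤ_17 = {x ∈ ℚ_17 : v_17(x) ≥ 0} and ℤ_17^× = {x ∈ ℤ_17 : v_17(x) = 0}. Here v_17(2/5) = v_17(num) − v_17(den) = 0; compare against these criteria.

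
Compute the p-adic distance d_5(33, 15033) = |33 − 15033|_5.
d_5(33, 15033) = 1/625

Step 1 — x − y = 33 − 15033 = -15000. Step 2 — v_5(-15000) = 4 (factor: -15000 = −(5^4 · 24); the sign does not affect v_p). Step 3 — |x − y|_5 = 5^{-4} = 1/625.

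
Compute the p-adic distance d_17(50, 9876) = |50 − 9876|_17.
d_17(50, 9876) = 1/4913

Step 1 — x − y = 50 − 9876 = -9826. Step 2 — v_17(-9826) = 3 (factor: -9826 = −(17^3 · 2); the sign does not affect v_p). Step 3 — |x − y|_17 = 17^{-3} = 1/4913.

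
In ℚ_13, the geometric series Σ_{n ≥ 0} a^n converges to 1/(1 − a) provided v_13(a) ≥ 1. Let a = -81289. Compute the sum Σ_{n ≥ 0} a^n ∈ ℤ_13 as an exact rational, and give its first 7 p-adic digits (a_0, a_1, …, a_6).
Σ a^n = 1/(1 − a) = 1/81290;  first 7 digits = (1, 0, 0, 2, 10, 12, 3)

v_13(a) = 3 ≥ 1, so the series converges in ℤ_13 to 1/(1 − a) = 1/(1 − (-81289)) = 1/81290. Expand this rational in ℤ_13: compute digits iteratively via d_i = x_i mod 13, x_{i+1} = (x_i − d_i)/13. The first 7 digits are (1, 0, 0, 2, 10, 12, 3).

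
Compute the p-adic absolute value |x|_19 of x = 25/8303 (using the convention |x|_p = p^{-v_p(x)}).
|25/8303|_19 = 361

Step 1 — compute v_19(x) by factoring powers of 19 out of the numerator and denominator: v_19(25/8303) = -2. Step 2 — apply |x|_p = p^{-v_p(x)} = 19^{2} = 361.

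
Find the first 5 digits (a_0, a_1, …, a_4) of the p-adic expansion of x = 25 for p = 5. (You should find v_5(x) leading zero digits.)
(a_0, …, a_4) = (0, 0, 1, 0, 0)

v_5(25) = 2, so a_0 = ... = a_1 = 0. Factor out: x = 5^2 · u with u = 1 a unit in ℤ_5. Expand u iteratively via a_{v+i} = u_i mod 5, u_{i+1} = (u_i − a_{v+i})/5:
  u_0 = 1;  a_2 = 1;  u_1 = (u_0 − 1)/5 = 0
  u_1 = 0;  a_3 = 0;  u_2 = (u_1 − 0)/5 = 0
  u_2 = 0;  a_4 = 0;  u_3 = (u_2 − 0)/5 = 0
Digits: (0, 0, 1, 0, 0).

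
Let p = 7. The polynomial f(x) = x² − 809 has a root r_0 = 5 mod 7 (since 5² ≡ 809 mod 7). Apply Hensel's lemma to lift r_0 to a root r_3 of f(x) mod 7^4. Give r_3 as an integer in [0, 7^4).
r_3 = 1524 (mod 2401)

Hensel's recurrence: r_{i+1} = r_i − f(r_i)·(f′(r_i))^{-1} mod 7^{i+2}, with f′(x) = 2x. Iterate:
  r_0 = 5 (mod 7)
  r_1 = 5 (mod 49)
  r_2 = 152 (mod 343)
  r_3 = 1524 (mod 2401)
Final: r_3 = 1524, and one checks f(r_3) ≡ 0 mod 7^4.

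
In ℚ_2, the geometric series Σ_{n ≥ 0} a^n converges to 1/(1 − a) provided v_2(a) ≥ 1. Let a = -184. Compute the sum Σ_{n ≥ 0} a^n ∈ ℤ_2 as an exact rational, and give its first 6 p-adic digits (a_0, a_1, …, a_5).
Σ a^n = 1/(1 − a) = 1/185;  first 6 digits = (1, 0, 0, 1, 0, 0)

v_2(a) = 3 ≥ 1, so the series converges in ℤ_2 to 1/(1 − a) = 1/(1 − (-184)) = 1/185. Expand this rational in ℤ_2: compute digits iteratively via d_i = x_i mod 2, x_{i+1} = (x_i − d_i)/2. The first 6 digits are (1, 0, 0, 1, 0, 0).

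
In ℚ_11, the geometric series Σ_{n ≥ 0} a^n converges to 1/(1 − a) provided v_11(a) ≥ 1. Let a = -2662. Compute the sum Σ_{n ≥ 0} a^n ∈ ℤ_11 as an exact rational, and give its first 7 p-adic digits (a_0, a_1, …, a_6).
Σ a^n = 1/(1 − a) = 1/2663;  first 7 digits = (1, 0, 0, 9, 10, 10, 3)

v_11(a) = 3 ≥ 1, so the series converges in ℤ_11 to 1/(1 − a) = 1/(1 − (-2662)) = 1/2663. Expand this rational in ℤ_11: compute digits iteratively via d_i = x_i mod 11, x_{i+1} = (x_i − d_i)/11. The first 7 digits are (1, 0, 0, 9, 10, 10, 3).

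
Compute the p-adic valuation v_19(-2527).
v_19(-2527) = 2

v_19(n) is the largest exponent k such that 19^k divides n. Factor out: -2527 = -19^2 · 7. (Sign doesn't affect v_p.) So v_19(-2527) = 2.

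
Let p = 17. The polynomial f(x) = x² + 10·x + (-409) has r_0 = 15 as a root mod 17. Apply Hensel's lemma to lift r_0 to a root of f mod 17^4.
r_3 = 74679 (mod 83521)

Hensel: r_{i+1} = r_i − f(r_i)·(f′(r_i))^{-1} mod 17^{i+2}, f′(x) = 2x + 10. Iterate:
  r_0 = 15 (mod 17)
  r_1 = 117 (mod 289)
  r_2 = 984 (mod 4913)
  r_3 = 74679 (mod 83521)
Final: r = 74679 satisfies f(r) ≡ 0 mod 17^4.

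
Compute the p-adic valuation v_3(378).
v_3(378) = 3

v_3(n) is the largest exponent k such that 3^k divides n. Factor out: 378 = 3^3 · 14. (Sign doesn't affect v_p.) So v_3(378) = 3.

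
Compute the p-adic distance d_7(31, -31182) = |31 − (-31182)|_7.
d_7(31, -31182) = 1/2401

Step 1 — x − y = 31 − (-31182) = 31213. Step 2 — v_7(31213) = 4 (factor: 31213 = (7^4 · 13); the sign does not affect v_p). Step 3 — |x − y|_7 = 7^{-4} = 1/2401.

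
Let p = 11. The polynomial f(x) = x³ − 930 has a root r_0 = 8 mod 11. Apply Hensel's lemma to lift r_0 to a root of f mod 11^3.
r_2 = 1229 (mod 1331)

Hensel: r_{i+1} = r_i − f(r_i)/f′(r_i) mod 11^{i+2}, where f′(x) = 3x². Iterate:
  r_0 = 8 (mod 11)
  r_1 = 19 (mod 121)
  r_2 = 1229 (mod 1331)
Final: r = 1229 with f(r) ≡ 0 mod 11^3.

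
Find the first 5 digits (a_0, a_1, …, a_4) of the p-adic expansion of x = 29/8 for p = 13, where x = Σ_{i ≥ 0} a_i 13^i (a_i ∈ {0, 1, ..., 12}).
(a_0, …, a_4) = (2, 5, 11, 4, 11)

v_13(29/8) = 0 (numerator and denominator both coprime to 13), so x ∈ ℤ_13^×. Compute digits iteratively via a_i = x_i mod 13, x_{i+1} = (x_i − a_i)/13, with x_0 = x:
  x_0 = 29/8;  a_0 = 2;  x_1 = (x_0 − 2)/13 = 1/8
  x_1 = 1/8;  a_1 = 5;  x_2 = (x_1 − 5)/13 = -3/8
  x_2 = -3/8;  a_2 = 11;  x_3 = (x_2 − 11)/13 = -7/8
  x_3 = -7/8;  a_3 = 4;  x_4 = (x_3 − 4)/13 = -3/8
  x_4 = -3/8;  a_4 = 11;  x_5 = (x_4 − 11)/13 = -7/8
Digits: (2, 5, 11, 4, 11).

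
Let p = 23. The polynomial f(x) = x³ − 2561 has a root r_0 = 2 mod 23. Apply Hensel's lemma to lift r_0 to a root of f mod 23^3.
r_2 = 4579 (mod 12167)

Hensel: r_{i+1} = r_i − f(r_i)/f′(r_i) mod 23^{i+2}, where f′(x) = 3x². Iterate:
  r_0 = 2 (mod 23)
  r_1 = 347 (mod 529)
  r_2 = 4579 (mod 12167)
Final: r = 4579 with f(r) ≡ 0 mod 23^3.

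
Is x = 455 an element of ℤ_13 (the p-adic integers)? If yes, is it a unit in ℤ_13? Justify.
x ∈ ℤ_13 but not a unit; v_13(x) = 1 > 0

ℤ_13 = {x ∈ ℚ_13 : v_13(x) ≥ 0} and ℤ_13^× = {x ∈ ℤ_13 : v_13(x) = 0}. Here v_13(455) = v_13(num) − v_13(den) = 1; compare against these criteria.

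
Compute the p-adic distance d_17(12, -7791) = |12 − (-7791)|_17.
d_17(12, -7791) = 1/289

Step 1 — x − y = 12 − (-7791) = 7803. Step 2 — v_17(7803) = 2 (factor: 7803 = (17^2 · 27); the sign does not affect v_p). Step 3 — |x − y|_17 = 17^{-2} = 1/289.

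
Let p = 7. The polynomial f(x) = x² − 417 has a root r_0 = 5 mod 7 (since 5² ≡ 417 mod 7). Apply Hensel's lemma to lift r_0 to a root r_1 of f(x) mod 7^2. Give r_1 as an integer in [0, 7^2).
r_1 = 5 (mod 49)

Hensel's recurrence: r_{i+1} = r_i − f(r_i)·(f′(r_i))^{-1} mod 7^{i+2}, with f′(x) = 2x. Iterate:
  r_0 = 5 (mod 7)
  r_1 = 5 (mod 49)
Final: r_1 = 5, and one checks f(r_1) ≡ 0 mod 7^2.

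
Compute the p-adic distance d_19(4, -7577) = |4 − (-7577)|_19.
d_19(4, -7577) = 1/361

Step 1 — x − y = 4 − (-7577) = 7581. Step 2 — v_19(7581) = 2 (factor: 7581 = (19^2 · 21); the sign does not affect v_p). Step 3 — |x − y|_19 = 19^{-2} = 1/361.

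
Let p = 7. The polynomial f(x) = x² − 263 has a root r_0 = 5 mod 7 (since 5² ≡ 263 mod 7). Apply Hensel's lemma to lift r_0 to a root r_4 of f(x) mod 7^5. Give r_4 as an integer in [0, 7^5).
r_4 = 10505 (mod 16807)

Hensel's recurrence: r_{i+1} = r_i − f(r_i)·(f′(r_i))^{-1} mod 7^{i+2}, with f′(x) = 2x. Iterate:
  r_0 = 5 (mod 7)
  r_1 = 19 (mod 49)
  r_2 = 215 (mod 343)
  r_3 = 901 (mod 2401)
  r_4 = 10505 (mod 16807)
Final: r_4 = 10505, and one checks f(r_4) ≡ 0 mod 7^5.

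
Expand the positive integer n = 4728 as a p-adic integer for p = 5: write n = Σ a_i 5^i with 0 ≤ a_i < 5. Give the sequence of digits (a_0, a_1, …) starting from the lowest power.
(a_0, a_1, …) = (3, 0, 4, 2, 2, 1)

Repeated division by 5 gives the digits low-to-high: 4728 = 3 + 4·5^2 + 2·5^3 + 2·5^4 + 1·5^5. Digit sequence: (3, 0, 4, 2, 2, 1).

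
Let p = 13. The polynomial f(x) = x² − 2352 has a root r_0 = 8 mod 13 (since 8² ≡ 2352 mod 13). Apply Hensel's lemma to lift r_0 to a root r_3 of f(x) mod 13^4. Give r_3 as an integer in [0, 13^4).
r_3 = 9446 (mod 28561)

Hensel's recurrence: r_{i+1} = r_i − f(r_i)·(f′(r_i))^{-1} mod 13^{i+2}, with f′(x) = 2x. Iterate:
  r_0 = 8 (mod 13)
  r_1 = 151 (mod 169)
  r_2 = 658 (mod 2197)
  r_3 = 9446 (mod 28561)
Final: r_3 = 9446, and one checks f(r_3) ≡ 0 mod 13^4.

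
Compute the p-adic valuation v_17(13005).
v_17(13005) = 2

v_17(n) is the largest exponent k such that 17^k divides n. Factor out: 13005 = 17^2 · 45. (Sign doesn't affect v_p.) So v_17(13005) = 2.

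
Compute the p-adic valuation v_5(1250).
v_5(1250) = 4

v_5(n) is the largest exponent k such that 5^k divides n. Factor out: 1250 = 5^4 · 2. (Sign doesn't affect v_p.) So v_5(1250) = 4.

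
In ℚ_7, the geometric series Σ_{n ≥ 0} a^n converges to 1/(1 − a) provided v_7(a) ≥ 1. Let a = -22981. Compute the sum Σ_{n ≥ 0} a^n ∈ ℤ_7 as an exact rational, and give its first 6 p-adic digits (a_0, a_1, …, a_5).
Σ a^n = 1/(1 − a) = 1/22982;  first 6 digits = (1, 0, 0, 3, 4, 5)

v_7(a) = 3 ≥ 1, so the series converges in ℤ_7 to 1/(1 − a) = 1/(1 − (-22981)) = 1/22982. Expand this rational in ℤ_7: compute digits iteratively via d_i = x_i mod 7, x_{i+1} = (x_i − d_i)/7. The first 6 digits are (1, 0, 0, 3, 4, 5).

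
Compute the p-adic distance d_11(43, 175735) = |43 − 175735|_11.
d_11(43, 175735) = 1/14641

Step 1 — x − y = 43 − 175735 = -175692. Step 2 — v_11(-175692) = 4 (factor: -175692 = −(11^4 · 12); the sign does not affect v_p). Step 3 — |x − y|_11 = 11^{-4} = 1/14641.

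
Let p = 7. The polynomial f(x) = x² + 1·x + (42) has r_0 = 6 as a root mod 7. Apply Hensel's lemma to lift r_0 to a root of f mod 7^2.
r_1 = 41 (mod 49)

Hensel: r_{i+1} = r_i − f(r_i)·(f′(r_i))^{-1} mod 7^{i+2}, f′(x) = 2x + 1. Iterate:
  r_0 = 6 (mod 7)
  r_1 = 41 (mod 49)
Final: r = 41 satisfies f(r) ≡ 0 mod 7^2.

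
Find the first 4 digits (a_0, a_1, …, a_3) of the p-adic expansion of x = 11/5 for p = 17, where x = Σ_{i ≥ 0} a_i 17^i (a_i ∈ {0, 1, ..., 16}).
(a_0, …, a_3) = (9, 3, 10, 13)

v_17(11/5) = 0 (numerator and denominator both coprime to 17), so x ∈ ℤ_17^×. Compute digits iteratively via a_i = x_i mod 17, x_{i+1} = (x_i − a_i)/17, with x_0 = x:
  x_0 = 11/5;  a_0 = 9;  x_1 = (x_0 − 9)/17 = -2/5
  x_1 = -2/5;  a_1 = 3;  x_2 = (x_1 − 3)/17 = -1/5
  x_2 = -1/5;  a_2 = 10;  x_3 = (x_2 − 10)/17 = -3/5
  x_3 = -3/5;  a_3 = 13;  x_4 = (x_3 − 13)/17 = -4/5
Digits: (9, 3, 10, 13).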